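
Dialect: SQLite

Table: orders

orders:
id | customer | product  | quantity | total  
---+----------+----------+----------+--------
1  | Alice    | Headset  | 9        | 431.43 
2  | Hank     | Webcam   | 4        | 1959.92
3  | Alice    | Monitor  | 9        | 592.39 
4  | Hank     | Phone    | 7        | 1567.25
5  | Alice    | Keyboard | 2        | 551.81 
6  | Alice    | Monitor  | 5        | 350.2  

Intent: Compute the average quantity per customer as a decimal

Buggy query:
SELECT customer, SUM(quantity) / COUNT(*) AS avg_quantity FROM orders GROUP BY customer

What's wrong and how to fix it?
Bug: SUM(quantity) and COUNT(*) are both integers; the division truncates the fractional part

Fix: Multiply by 1.0 (or CAST to REAL) to force floating-point division

Corrected query:
SELECT customer, SUM(quantity) * 1.0 / COUNT(*) AS avg_quantity FROM orders GROUP BY customer

Result:
customer | avg_quantity
---------+-------------
Alice    | 6.25        
Hank     | 5.5         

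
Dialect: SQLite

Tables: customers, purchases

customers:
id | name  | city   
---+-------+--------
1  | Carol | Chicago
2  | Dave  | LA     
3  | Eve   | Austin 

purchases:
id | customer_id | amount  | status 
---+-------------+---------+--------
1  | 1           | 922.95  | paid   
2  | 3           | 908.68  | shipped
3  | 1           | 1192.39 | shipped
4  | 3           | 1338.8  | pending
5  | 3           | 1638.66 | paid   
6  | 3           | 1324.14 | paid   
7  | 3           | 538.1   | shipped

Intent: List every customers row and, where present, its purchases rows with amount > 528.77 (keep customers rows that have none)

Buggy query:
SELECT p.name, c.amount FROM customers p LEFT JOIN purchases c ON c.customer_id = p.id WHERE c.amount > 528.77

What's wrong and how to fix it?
Bug: Filtering c.amount in WHERE discards the NULL rows produced by LEFT JOIN, turning it into an inner join

Fix: Move the right-table condition into the ON clause so unmatched parents are kept

Corrected query:
SELECT p.name, c.amount FROM customers p LEFT JOIN purchases c ON c.customer_id = p.id AND c.amount > 528.77

Result:
name  | amount 
------+--------
Carol | 922.95 
Carol | 1192.39
Dave  | NULL   
Eve   | 538.1  
Eve   | 908.68 
Eve   | 1324.14
Eve   | 1338.8 
Eve   | 1638.66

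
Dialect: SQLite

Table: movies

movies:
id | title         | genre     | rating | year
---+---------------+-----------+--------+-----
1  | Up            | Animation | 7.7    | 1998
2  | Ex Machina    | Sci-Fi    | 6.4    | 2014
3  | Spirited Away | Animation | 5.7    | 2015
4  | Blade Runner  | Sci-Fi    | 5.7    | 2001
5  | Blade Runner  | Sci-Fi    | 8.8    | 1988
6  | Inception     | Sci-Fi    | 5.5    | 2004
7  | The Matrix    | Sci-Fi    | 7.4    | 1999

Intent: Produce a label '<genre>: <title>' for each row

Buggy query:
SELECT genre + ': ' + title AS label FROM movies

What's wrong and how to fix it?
Bug: SQLite uses || for string concatenation; + coerces text to numbers (yielding 0)

Fix: Replace + with || to concatenate text

Corrected query:
SELECT genre || ': ' || title AS label FROM movies

Result:
label                   
------------------------
Animation: Up           
Sci-Fi: Ex Machina      
Animation: Spirited Away
Sci-Fi: Blade Runner    
Sci-Fi: Blade Runner    
Sci-Fi: Inception       
Sci-Fi: The Matrix      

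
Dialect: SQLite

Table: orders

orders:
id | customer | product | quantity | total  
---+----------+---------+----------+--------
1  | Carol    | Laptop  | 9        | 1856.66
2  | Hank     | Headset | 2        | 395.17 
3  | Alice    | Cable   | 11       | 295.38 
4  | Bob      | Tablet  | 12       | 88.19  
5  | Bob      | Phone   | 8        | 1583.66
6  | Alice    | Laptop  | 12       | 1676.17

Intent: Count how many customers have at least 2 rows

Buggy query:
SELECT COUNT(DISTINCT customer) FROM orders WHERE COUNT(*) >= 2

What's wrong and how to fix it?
Bug: COUNT(*) cannot appear in WHERE; the per-group count doesn't exist yet

Fix: Group first with HAVING COUNT(*) >= 2, then COUNT the resulting groups

Corrected query:
SELECT COUNT(*) FROM (SELECT customer FROM orders GROUP BY customer HAVING COUNT(*) >= 2)

Result:
COUNT(*)
--------
2       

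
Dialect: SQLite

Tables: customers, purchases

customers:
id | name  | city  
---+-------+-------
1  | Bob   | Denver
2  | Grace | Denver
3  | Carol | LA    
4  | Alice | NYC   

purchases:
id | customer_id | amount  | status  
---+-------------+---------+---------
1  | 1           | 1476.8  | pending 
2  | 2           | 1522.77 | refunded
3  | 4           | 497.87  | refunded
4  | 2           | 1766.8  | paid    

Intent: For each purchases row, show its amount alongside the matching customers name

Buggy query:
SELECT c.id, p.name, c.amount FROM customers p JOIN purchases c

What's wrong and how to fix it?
Bug: Missing join condition: each purchases row is matched to all customers rows instead of just its own

Fix: Specify the join condition linking the foreign key to the parent id

Corrected query:
SELECT c.id, p.name, c.amount FROM customers p JOIN purchases c ON c.customer_id = p.id

Result:
id | name  | amount 
---+-------+--------
1  | Bob   | 1476.8 
2  | Grace | 1522.77
3  | Alice | 497.87 
4  | Grace | 1766.8 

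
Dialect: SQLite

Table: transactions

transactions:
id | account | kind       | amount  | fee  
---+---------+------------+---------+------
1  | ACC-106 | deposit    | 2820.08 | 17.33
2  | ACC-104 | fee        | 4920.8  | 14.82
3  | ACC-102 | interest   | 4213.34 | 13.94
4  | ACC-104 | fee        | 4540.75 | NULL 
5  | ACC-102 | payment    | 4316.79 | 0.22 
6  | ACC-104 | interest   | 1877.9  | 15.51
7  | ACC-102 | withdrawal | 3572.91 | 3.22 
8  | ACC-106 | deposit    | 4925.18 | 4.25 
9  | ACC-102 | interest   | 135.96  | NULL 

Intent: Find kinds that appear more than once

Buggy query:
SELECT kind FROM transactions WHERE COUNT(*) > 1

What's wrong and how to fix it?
Bug: WHERE can't reference COUNT(*); aggregates are computed after WHERE

Fix: GROUP BY kind, then filter groups with HAVING COUNT(*) > 1

Corrected query:
SELECT kind FROM transactions GROUP BY kind HAVING COUNT(*) > 1

Result:
kind    
--------
deposit 
fee     
interest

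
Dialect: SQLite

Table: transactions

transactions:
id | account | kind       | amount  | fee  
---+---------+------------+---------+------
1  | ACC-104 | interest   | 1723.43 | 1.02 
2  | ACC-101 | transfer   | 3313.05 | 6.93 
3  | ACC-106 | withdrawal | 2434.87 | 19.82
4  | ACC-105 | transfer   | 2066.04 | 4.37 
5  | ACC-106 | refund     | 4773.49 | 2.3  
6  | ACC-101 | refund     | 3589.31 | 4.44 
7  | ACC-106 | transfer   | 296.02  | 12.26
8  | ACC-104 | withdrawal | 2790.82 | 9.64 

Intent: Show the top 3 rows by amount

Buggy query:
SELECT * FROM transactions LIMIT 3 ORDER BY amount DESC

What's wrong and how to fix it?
Bug: LIMIT must come after ORDER BY

Fix: Sort with ORDER BY, then apply LIMIT

Corrected query:
SELECT * FROM transactions ORDER BY amount DESC LIMIT 3

Result:
id | account | kind     | amount  | fee 
---+---------+----------+---------+-----
5  | ACC-106 | refund   | 4773.49 | 2.3 
6  | ACC-101 | refund   | 3589.31 | 4.44
2  | ACC-101 | transfer | 3313.05 | 6.93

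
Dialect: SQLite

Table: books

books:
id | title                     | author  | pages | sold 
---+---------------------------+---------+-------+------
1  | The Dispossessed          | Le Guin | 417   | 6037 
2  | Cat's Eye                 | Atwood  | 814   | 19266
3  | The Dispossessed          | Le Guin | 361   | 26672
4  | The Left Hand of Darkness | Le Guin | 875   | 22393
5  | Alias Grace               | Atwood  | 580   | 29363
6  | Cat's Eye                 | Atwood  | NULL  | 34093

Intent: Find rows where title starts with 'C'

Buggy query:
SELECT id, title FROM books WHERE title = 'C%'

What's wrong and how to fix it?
Bug: Wildcards only work with LIKE; '=' treats '%' as a literal character

Fix: Use LIKE for wildcard pattern matching

Corrected query:
SELECT id, title FROM books WHERE title LIKE 'C%'

Result:
id | title    
---+----------
2  | Cat's Eye
6  | Cat's Eye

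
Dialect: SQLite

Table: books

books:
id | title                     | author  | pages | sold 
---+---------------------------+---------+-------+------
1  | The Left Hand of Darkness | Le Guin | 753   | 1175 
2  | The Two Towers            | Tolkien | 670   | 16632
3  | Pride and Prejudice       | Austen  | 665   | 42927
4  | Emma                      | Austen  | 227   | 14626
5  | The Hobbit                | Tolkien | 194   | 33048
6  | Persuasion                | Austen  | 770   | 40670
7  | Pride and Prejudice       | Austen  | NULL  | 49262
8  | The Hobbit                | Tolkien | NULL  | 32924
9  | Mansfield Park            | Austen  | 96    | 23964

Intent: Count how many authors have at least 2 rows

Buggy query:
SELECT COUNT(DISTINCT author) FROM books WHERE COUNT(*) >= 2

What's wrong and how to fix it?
Bug: WHERE filters individual rows, not groups, so a group-level COUNT is invalid there

Fix: Use a subquery that GROUPs and filters with HAVING, then count its rows

Corrected query:
SELECT COUNT(*) FROM (SELECT author FROM books GROUP BY author HAVING COUNT(*) >= 2)

Result:
COUNT(*)
--------
2       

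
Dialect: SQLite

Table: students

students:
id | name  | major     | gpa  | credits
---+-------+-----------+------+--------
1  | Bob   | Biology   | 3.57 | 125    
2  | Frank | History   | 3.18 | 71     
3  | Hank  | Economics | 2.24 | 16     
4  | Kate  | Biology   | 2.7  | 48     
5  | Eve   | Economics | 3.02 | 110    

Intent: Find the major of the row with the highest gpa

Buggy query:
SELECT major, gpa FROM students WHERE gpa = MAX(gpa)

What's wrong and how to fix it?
Bug: MAX(gpa) is an aggregate and cannot be used directly in WHERE

Fix: Use a subquery: WHERE gpa = (SELECT MAX(gpa) FROM students)

Corrected query:
SELECT major, gpa FROM students WHERE gpa = (SELECT MAX(gpa) FROM students)

Result:
major   | gpa 
--------+-----
Biology | 3.57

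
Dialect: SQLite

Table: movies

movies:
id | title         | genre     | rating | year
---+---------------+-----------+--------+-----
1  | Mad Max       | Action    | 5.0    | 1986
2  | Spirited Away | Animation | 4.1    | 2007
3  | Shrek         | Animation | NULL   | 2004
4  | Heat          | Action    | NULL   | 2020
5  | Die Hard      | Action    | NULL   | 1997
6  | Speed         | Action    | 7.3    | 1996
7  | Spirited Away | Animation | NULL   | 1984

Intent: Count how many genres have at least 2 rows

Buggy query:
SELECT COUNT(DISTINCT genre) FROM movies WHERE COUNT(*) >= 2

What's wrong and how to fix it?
Bug: WHERE filters individual rows, not groups, so a group-level COUNT is invalid there

Fix: Use a subquery that GROUPs and filters with HAVING, then count its rows

Corrected query:
SELECT COUNT(*) FROM (SELECT genre FROM movies GROUP BY genre HAVING COUNT(*) >= 2)

Result:
COUNT(*)
--------
2       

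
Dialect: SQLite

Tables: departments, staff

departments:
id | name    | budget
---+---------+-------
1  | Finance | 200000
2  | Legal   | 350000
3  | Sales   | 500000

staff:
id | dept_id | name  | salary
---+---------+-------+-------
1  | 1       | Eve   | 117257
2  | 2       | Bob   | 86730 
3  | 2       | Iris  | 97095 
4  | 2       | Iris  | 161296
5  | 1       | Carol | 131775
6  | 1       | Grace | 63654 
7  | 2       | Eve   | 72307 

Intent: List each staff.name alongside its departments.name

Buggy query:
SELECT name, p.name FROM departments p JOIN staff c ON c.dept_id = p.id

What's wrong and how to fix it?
Bug: 'name' exists in both joined tables, so the database can't tell which one is meant

Fix: Prefix ambiguous columns with the table alias

Corrected query:
SELECT c.name, p.name FROM departments p JOIN staff c ON c.dept_id = p.id

Result:
name  | name   
------+--------
Eve   | Finance
Bob   | Legal  
Iris  | Legal  
Iris  | Legal  
Carol | Finance
Grace | Finance
Eve   | Legal  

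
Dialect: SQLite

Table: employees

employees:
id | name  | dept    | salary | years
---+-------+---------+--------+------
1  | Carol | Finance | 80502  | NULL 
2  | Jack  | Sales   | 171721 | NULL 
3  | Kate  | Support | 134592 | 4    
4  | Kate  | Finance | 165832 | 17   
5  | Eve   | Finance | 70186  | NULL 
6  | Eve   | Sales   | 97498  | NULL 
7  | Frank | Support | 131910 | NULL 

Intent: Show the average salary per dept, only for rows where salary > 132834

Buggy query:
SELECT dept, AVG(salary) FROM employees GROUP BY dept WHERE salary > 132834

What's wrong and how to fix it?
Bug: Row-level WHERE must come before GROUP BY in the clause order

Fix: Place WHERE between FROM and GROUP BY

Corrected query:
SELECT dept, AVG(salary) FROM employees WHERE salary > 132834 GROUP BY dept

Result:
dept    | AVG(salary)
--------+------------
Finance | 165832     
Sales   | 171721     
Support | 134592     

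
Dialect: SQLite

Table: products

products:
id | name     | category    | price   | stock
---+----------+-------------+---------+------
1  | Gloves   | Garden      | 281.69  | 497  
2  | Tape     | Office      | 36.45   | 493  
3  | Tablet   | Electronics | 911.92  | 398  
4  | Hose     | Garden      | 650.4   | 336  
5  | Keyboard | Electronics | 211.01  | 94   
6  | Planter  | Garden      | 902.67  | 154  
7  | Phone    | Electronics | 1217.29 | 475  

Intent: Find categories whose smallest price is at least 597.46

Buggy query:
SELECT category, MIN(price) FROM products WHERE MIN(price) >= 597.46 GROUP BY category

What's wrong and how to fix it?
Bug: Aggregates like MIN are computed per group after WHERE runs

Fix: Use HAVING for the per-group MIN condition

Corrected query:
SELECT category, MIN(price) FROM products GROUP BY category HAVING MIN(price) >= 597.46

Result:
(no rows)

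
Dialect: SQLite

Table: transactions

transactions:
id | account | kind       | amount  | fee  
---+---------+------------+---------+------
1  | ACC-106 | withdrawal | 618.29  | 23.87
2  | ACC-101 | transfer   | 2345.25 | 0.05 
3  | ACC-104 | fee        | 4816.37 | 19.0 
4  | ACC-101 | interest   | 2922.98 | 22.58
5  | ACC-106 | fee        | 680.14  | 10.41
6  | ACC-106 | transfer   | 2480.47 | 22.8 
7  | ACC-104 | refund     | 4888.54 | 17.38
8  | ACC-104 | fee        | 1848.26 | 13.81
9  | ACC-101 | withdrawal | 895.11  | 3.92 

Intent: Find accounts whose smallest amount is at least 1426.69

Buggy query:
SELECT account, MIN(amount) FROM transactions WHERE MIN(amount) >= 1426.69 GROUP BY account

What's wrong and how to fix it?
Bug: MIN() in WHERE is a misuse of aggregate

Fix: Replace WHERE with HAVING after the GROUP BY

Corrected query:
SELECT account, MIN(amount) FROM transactions GROUP BY account HAVING MIN(amount) >= 1426.69

Result:
account | MIN(amount)
--------+------------
ACC-104 | 1848.26    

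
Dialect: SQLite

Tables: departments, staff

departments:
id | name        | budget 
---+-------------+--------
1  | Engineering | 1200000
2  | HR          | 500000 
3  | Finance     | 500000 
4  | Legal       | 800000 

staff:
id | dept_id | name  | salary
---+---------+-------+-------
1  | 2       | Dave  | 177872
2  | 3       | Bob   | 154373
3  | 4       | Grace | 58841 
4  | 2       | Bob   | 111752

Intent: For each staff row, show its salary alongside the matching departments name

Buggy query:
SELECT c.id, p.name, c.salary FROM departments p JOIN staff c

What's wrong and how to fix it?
Bug: Missing join condition: each staff row is matched to all departments rows instead of just its own

Fix: Specify the join condition linking the foreign key to the parent id

Corrected query:
SELECT c.id, p.name, c.salary FROM departments p JOIN staff c ON c.dept_id = p.id

Result:
id | name    | salary
---+---------+-------
1  | HR      | 177872
2  | Finance | 154373
3  | Legal   | 58841 
4  | HR      | 111752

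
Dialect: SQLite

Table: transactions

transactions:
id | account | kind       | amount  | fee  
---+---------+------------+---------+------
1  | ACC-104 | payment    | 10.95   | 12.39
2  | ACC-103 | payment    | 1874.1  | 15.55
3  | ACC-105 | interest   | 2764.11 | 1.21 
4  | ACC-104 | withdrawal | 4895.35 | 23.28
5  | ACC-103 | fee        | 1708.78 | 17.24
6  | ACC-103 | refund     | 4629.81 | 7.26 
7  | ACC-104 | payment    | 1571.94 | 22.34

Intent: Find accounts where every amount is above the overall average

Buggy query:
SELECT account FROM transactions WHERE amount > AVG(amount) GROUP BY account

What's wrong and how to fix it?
Bug: AVG() is an aggregate; it can't sit directly in WHERE

Fix: Compute the overall average in a scalar subquery and compare each group's MIN against it in HAVING

Corrected query:
SELECT account FROM transactions GROUP BY account HAVING MIN(amount) > (SELECT AVG(amount) FROM transactions)

Result:
account
-------
ACC-105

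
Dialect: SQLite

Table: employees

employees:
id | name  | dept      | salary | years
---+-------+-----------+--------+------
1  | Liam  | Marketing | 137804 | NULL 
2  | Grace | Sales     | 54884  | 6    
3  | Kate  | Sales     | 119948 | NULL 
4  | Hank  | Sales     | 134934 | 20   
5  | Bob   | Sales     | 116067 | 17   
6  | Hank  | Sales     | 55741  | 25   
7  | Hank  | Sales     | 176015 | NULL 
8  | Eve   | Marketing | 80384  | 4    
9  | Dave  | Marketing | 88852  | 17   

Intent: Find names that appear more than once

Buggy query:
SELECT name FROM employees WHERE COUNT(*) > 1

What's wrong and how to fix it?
Bug: WHERE can't reference COUNT(*); aggregates are computed after WHERE

Fix: Group first, then use HAVING for the count condition

Corrected query:
SELECT name FROM employees GROUP BY name HAVING COUNT(*) > 1

Result:
name
----
Hank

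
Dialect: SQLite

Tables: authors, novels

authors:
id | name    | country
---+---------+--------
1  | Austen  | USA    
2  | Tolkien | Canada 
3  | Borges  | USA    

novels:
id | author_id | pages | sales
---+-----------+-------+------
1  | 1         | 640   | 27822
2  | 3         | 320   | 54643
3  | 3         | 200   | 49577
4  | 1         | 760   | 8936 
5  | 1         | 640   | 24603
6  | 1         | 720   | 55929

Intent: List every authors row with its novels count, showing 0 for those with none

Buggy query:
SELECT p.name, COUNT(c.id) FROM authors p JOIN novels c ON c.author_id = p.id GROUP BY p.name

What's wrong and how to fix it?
Bug: INNER JOIN drops authors rows that have no matching novels rows

Fix: Use LEFT JOIN so parents without children still appear (COUNT(c.id) gives 0)

Corrected query:
SELECT p.name, COUNT(c.id) FROM authors p LEFT JOIN novels c ON c.author_id = p.id GROUP BY p.name

Result:
name    | COUNT(c.id)
--------+------------
Austen  | 4          
Borges  | 2          
Tolkien | 0          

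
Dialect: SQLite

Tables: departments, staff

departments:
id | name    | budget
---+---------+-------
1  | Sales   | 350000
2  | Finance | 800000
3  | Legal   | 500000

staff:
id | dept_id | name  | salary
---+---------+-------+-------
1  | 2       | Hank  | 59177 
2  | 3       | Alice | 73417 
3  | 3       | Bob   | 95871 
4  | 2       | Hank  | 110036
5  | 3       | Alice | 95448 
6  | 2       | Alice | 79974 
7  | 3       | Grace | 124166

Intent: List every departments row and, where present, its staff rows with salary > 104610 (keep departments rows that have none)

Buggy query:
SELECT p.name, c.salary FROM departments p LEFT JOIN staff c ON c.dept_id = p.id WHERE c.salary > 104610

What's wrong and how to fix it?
Bug: Filtering c.salary in WHERE discards the NULL rows produced by LEFT JOIN, turning it into an inner join

Fix: Move the right-table condition into the ON clause so unmatched parents are kept

Corrected query:
SELECT p.name, c.salary FROM departments p LEFT JOIN staff c ON c.dept_id = p.id AND c.salary > 104610

Result:
name    | salary
--------+-------
Sales   | NULL  
Finance | 110036
Legal   | 124166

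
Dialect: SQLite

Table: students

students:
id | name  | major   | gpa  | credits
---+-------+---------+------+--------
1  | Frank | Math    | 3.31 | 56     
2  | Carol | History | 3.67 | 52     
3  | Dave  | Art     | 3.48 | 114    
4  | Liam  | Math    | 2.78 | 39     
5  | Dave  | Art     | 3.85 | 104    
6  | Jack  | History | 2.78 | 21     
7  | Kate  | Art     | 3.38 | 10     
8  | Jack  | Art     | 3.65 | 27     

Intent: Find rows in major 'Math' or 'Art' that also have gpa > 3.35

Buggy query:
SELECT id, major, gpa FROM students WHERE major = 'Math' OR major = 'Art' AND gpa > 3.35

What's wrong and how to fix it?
Bug: AND binds tighter than OR, so this parses as major = 'Math' OR (major = 'Art' AND gpa > 3.35)

Fix: Add parentheses around the OR so the AND applies to both alternatives

Corrected query:
SELECT id, major, gpa FROM students WHERE (major = 'Math' OR major = 'Art') AND gpa > 3.35

Result:
id | major | gpa 
---+-------+-----
3  | Art   | 3.48
5  | Art   | 3.85
7  | Art   | 3.38
8  | Art   | 3.65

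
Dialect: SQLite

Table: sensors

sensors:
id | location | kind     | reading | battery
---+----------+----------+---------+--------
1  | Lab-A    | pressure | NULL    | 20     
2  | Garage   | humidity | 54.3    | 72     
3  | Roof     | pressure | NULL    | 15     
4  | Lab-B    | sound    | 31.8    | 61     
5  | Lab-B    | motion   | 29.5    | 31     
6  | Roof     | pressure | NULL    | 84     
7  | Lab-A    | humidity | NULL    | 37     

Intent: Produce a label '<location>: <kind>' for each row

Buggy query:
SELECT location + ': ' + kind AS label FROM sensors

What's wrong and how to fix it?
Bug: SQLite uses || for string concatenation; + coerces text to numbers (yielding 0)

Fix: Replace + with || to concatenate text

Corrected query:
SELECT location || ': ' || kind AS label FROM sensors

Result:
label           
----------------
Lab-A: pressure 
Garage: humidity
Roof: pressure  
Lab-B: sound    
Lab-B: motion   
Roof: pressure  
Lab-A: humidity 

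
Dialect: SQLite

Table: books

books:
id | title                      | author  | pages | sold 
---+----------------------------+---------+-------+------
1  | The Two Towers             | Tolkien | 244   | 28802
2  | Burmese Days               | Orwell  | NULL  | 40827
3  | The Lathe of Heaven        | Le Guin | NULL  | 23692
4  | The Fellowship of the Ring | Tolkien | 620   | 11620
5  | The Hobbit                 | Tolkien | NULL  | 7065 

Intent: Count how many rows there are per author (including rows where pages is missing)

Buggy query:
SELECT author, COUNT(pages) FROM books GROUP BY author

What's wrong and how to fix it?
Bug: COUNT(column) counts non-NULL values only; rows with NULL pages aren't counted

Fix: Replace COUNT(pages) with COUNT(*)

Corrected query:
SELECT author, COUNT(*) FROM books GROUP BY author

Result:
author  | COUNT(*)
--------+---------
Le Guin | 1       
Orwell  | 1       
Tolkien | 3       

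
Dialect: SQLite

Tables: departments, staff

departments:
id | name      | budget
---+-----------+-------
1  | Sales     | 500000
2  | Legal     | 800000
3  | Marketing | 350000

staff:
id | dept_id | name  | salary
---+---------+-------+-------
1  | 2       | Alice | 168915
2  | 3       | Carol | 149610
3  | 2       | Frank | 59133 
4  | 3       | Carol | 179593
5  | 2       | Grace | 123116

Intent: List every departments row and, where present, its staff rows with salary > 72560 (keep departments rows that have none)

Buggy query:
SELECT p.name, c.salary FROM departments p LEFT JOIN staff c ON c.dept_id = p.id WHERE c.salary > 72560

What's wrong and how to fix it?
Bug: Filtering c.salary in WHERE discards the NULL rows produced by LEFT JOIN, turning it into an inner join

Fix: Put 'c.salary > 72560' in the JOIN's ON clause instead of WHERE

Corrected query:
SELECT p.name, c.salary FROM departments p LEFT JOIN staff c ON c.dept_id = p.id AND c.salary > 72560

Result:
name      | salary
----------+-------
Sales     | NULL  
Legal     | 123116
Legal     | 168915
Marketing | 149610
Marketing | 179593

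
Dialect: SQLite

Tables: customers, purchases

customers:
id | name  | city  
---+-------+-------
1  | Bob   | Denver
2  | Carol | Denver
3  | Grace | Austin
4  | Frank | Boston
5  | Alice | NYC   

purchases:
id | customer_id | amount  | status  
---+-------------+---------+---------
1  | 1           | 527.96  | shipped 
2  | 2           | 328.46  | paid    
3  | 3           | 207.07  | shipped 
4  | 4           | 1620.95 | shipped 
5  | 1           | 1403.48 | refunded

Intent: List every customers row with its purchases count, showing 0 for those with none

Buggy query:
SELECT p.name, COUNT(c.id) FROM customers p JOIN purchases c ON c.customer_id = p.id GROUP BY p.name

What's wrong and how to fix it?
Bug: An inner join excludes parents with zero children

Fix: Switch to LEFT JOIN to retain unmatched parent rows

Corrected query:
SELECT p.name, COUNT(c.id) FROM customers p LEFT JOIN purchases c ON c.customer_id = p.id GROUP BY p.name

Result:
name  | COUNT(c.id)
------+------------
Alice | 0          
Bob   | 2          
Carol | 1          
Frank | 1          
Grace | 1          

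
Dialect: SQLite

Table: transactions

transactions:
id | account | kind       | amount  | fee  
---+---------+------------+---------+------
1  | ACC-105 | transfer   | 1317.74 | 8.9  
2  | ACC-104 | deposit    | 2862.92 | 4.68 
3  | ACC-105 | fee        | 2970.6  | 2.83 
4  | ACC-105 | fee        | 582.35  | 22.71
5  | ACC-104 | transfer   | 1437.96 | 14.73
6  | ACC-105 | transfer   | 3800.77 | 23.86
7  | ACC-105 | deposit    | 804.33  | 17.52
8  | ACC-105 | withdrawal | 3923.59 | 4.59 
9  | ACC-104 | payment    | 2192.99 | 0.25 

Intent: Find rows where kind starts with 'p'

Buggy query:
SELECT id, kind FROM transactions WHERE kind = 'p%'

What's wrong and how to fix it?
Bug: Wildcards only work with LIKE; '=' treats '%' as a literal character

Fix: Replace '=' with LIKE so 'p%' is treated as a pattern

Corrected query:
SELECT id, kind FROM transactions WHERE kind LIKE 'p%'

Result:
id | kind   
---+--------
9  | payment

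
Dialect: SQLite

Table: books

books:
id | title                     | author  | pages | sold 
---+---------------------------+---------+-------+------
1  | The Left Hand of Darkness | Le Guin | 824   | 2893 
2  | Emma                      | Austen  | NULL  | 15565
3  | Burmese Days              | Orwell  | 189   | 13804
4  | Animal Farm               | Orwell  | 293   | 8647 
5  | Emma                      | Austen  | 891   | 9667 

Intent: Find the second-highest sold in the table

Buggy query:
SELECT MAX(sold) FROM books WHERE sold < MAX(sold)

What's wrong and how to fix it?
Bug: MAX(sold) on the right of the comparison is an aggregate-in-WHERE error

Fix: Compute the overall MAX in a subquery, then take MAX of rows below it

Corrected query:
SELECT MAX(sold) FROM books WHERE sold < (SELECT MAX(sold) FROM books)

Result:
MAX(sold)
---------
13804    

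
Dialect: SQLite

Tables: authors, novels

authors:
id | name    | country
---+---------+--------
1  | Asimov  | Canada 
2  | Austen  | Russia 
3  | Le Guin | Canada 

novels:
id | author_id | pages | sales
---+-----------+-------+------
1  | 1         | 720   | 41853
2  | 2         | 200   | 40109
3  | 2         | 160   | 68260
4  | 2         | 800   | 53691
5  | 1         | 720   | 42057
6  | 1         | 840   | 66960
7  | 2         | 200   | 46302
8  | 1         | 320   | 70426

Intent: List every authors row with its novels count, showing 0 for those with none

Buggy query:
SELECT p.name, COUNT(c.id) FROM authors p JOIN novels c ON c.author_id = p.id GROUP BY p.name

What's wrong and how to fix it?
Bug: INNER JOIN drops authors rows that have no matching novels rows

Fix: Use LEFT JOIN so parents without children still appear (COUNT(c.id) gives 0)

Corrected query:
SELECT p.name, COUNT(c.id) FROM authors p LEFT JOIN novels c ON c.author_id = p.id GROUP BY p.name

Result:
name    | COUNT(c.id)
--------+------------
Asimov  | 4          
Austen  | 4          
Le Guin | 0          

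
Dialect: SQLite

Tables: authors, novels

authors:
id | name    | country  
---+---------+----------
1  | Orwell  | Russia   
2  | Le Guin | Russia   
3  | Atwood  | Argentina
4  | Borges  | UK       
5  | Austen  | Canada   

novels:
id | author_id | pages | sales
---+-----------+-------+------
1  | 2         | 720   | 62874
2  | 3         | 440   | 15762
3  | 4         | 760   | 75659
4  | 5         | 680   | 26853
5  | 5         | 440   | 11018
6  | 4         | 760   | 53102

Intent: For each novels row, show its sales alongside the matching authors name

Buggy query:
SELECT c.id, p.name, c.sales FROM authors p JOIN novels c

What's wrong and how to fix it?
Bug: Missing join condition: each novels row is matched to all authors rows instead of just its own

Fix: Add ON c.author_id = p.id to the JOIN

Corrected query:
SELECT c.id, p.name, c.sales FROM authors p JOIN novels c ON c.author_id = p.id

Result:
id | name    | sales
---+---------+------
1  | Le Guin | 62874
2  | Atwood  | 15762
3  | Borges  | 75659
4  | Austen  | 26853
5  | Austen  | 11018
6  | Borges  | 53102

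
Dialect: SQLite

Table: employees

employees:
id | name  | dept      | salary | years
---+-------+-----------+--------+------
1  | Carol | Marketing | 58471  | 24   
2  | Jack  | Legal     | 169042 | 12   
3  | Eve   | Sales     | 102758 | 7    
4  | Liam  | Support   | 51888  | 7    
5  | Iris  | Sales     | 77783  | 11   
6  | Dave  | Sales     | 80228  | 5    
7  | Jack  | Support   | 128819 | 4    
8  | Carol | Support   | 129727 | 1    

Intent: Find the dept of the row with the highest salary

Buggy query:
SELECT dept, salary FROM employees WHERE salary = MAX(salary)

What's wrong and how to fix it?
Bug: WHERE is evaluated per row; an aggregate over the whole table isn't defined there

Fix: Use a subquery: WHERE salary = (SELECT MAX(salary) FROM employees)

Corrected query:
SELECT dept, salary FROM employees WHERE salary = (SELECT MAX(salary) FROM employees)

Result:
dept  | salary
------+-------
Legal | 169042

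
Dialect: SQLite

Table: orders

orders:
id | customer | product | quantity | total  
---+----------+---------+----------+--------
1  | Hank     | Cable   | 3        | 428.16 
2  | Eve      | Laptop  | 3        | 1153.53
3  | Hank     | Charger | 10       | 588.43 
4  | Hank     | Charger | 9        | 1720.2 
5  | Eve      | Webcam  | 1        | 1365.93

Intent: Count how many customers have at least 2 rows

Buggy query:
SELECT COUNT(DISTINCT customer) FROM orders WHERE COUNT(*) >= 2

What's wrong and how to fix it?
Bug: COUNT(*) cannot appear in WHERE; the per-group count doesn't exist yet

Fix: Use a subquery that GROUPs and filters with HAVING, then count its rows

Corrected query:
SELECT COUNT(*) FROM (SELECT customer FROM orders GROUP BY customer HAVING COUNT(*) >= 2)

Result:
COUNT(*)
--------
2       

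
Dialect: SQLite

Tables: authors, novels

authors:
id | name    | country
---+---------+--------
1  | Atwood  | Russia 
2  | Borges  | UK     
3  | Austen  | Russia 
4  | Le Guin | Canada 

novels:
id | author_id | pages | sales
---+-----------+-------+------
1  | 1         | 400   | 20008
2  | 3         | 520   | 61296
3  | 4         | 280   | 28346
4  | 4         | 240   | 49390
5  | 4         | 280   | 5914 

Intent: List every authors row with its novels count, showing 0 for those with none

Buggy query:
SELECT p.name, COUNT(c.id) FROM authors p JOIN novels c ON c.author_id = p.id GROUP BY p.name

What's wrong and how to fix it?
Bug: An inner join excludes parents with zero children

Fix: Use LEFT JOIN so parents without children still appear (COUNT(c.id) gives 0)

Corrected query:
SELECT p.name, COUNT(c.id) FROM authors p LEFT JOIN novels c ON c.author_id = p.id GROUP BY p.name

Result:
name    | COUNT(c.id)
--------+------------
Atwood  | 1          
Austen  | 1          
Borges  | 0          
Le Guin | 3          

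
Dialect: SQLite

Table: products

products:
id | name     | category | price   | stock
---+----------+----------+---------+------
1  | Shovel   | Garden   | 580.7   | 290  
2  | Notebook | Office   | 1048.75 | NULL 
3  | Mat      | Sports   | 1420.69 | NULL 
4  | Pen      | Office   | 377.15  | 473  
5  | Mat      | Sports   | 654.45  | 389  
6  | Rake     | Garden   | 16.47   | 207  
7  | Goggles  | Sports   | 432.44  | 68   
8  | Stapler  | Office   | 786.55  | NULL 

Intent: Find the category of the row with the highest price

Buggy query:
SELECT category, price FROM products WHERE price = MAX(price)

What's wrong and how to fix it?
Bug: WHERE is evaluated per row; an aggregate over the whole table isn't defined there

Fix: Wrap MAX in a scalar subquery so WHERE compares against a single value

Corrected query:
SELECT category, price FROM products WHERE price = (SELECT MAX(price) FROM products)

Result:
category | price  
---------+--------
Sports   | 1420.69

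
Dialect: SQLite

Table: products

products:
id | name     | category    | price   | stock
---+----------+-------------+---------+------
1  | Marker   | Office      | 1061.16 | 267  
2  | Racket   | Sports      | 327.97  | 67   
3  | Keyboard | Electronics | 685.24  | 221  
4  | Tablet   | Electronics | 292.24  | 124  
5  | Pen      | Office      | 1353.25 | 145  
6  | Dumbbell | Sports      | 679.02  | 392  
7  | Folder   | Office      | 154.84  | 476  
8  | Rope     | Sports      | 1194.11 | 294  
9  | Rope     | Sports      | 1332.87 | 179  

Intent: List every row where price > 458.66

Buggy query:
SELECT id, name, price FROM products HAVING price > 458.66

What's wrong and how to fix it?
Bug: HAVING filters the output of aggregation, but this query has no GROUP BY and no aggregate functions, so SQLite rejects it (HAVING clause on a non-aggregate query); the condition here is per row

Fix: Use WHERE for row-level filtering

Corrected query:
SELECT id, name, price FROM products WHERE price > 458.66

Result:
id | name     | price  
---+----------+--------
1  | Marker   | 1061.16
3  | Keyboard | 685.24 
5  | Pen      | 1353.25
6  | Dumbbell | 679.02 
8  | Rope     | 1194.11
9  | Rope     | 1332.87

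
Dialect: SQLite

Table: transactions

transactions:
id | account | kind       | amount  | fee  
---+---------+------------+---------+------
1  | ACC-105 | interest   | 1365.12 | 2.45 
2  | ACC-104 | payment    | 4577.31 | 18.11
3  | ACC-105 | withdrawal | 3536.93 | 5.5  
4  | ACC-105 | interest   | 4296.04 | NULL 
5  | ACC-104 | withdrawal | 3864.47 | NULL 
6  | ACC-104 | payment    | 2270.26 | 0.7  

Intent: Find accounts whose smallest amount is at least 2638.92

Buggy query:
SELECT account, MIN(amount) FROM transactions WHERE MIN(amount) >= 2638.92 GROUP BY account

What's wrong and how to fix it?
Bug: MIN() in WHERE is a misuse of aggregate

Fix: Use HAVING for the per-group MIN condition

Corrected query:
SELECT account, MIN(amount) FROM transactions GROUP BY account HAVING MIN(amount) >= 2638.92

Result:
(no rows)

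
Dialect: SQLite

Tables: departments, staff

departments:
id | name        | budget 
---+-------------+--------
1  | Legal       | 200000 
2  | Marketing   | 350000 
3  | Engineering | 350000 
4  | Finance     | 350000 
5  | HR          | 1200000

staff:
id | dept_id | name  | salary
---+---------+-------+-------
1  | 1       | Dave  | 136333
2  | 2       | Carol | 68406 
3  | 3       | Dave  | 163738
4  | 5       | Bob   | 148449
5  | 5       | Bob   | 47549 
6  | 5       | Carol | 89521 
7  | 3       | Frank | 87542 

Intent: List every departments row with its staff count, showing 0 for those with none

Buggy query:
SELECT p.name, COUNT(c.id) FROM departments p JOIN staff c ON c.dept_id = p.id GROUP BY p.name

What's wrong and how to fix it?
Bug: An inner join excludes parents with zero children

Fix: Use LEFT JOIN so parents without children still appear (COUNT(c.id) gives 0)

Corrected query:
SELECT p.name, COUNT(c.id) FROM departments p LEFT JOIN staff c ON c.dept_id = p.id GROUP BY p.name

Result:
name        | COUNT(c.id)
------------+------------
Engineering | 2          
Finance     | 0          
HR          | 3          
Legal       | 1          
Marketing   | 1          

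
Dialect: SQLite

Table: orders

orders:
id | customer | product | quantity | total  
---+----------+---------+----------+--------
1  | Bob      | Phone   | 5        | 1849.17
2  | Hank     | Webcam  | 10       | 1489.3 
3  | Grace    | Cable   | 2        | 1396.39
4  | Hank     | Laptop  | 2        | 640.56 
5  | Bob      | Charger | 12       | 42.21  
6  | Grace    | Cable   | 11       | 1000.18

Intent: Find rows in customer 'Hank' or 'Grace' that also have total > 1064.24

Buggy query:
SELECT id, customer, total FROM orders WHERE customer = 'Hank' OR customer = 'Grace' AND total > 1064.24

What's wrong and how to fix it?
Bug: AND binds tighter than OR, so this parses as customer = 'Hank' OR (customer = 'Grace' AND total > 1064.24)

Fix: Group the OR with parentheses (or use IN), then AND the threshold

Corrected query:
SELECT id, customer, total FROM orders WHERE (customer = 'Hank' OR customer = 'Grace') AND total > 1064.24

Result:
id | customer | total  
---+----------+--------
2  | Hank     | 1489.3 
3  | Grace    | 1396.39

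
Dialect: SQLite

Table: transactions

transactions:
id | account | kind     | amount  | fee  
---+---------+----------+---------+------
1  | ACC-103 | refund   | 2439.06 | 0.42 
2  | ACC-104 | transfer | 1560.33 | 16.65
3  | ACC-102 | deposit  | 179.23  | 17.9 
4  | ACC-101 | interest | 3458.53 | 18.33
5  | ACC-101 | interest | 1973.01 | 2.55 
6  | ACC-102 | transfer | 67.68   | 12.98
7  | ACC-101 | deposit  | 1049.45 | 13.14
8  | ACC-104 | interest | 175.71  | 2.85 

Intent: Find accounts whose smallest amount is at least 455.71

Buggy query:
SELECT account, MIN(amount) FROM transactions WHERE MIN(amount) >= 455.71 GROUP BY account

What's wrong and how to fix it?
Bug: Aggregates like MIN are computed per group after WHERE runs

Fix: Replace WHERE with HAVING after the GROUP BY

Corrected query:
SELECT account, MIN(amount) FROM transactions GROUP BY account HAVING MIN(amount) >= 455.71

Result:
account | MIN(amount)
--------+------------
ACC-101 | 1049.45    
ACC-103 | 2439.06    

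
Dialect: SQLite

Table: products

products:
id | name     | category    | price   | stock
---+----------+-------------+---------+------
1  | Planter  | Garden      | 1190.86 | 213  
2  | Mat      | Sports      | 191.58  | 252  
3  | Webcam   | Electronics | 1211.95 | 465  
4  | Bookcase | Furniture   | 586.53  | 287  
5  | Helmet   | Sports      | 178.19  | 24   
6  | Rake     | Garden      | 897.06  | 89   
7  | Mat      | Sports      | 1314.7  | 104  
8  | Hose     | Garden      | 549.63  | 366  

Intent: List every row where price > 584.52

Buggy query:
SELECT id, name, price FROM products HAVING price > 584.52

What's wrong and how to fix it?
Bug: This is a non-aggregate query (no GROUP BY, no aggregates), so in SQLite the HAVING clause is invalid here; a row-level condition belongs in WHERE

Fix: Use WHERE for row-level filtering

Corrected query:
SELECT id, name, price FROM products WHERE price > 584.52

Result:
id | name     | price  
---+----------+--------
1  | Planter  | 1190.86
3  | Webcam   | 1211.95
4  | Bookcase | 586.53 
6  | Rake     | 897.06 
7  | Mat      | 1314.7 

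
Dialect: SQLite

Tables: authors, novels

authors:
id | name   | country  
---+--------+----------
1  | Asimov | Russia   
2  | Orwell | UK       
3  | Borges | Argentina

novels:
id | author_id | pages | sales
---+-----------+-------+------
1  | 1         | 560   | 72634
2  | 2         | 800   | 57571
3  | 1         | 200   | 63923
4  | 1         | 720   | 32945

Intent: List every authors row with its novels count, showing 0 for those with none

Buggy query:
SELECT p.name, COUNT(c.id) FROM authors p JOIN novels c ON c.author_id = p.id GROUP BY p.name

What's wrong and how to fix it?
Bug: INNER JOIN drops authors rows that have no matching novels rows

Fix: Switch to LEFT JOIN to retain unmatched parent rows

Corrected query:
SELECT p.name, COUNT(c.id) FROM authors p LEFT JOIN novels c ON c.author_id = p.id GROUP BY p.name

Result:
name   | COUNT(c.id)
-------+------------
Asimov | 3          
Borges | 0          
Orwell | 1          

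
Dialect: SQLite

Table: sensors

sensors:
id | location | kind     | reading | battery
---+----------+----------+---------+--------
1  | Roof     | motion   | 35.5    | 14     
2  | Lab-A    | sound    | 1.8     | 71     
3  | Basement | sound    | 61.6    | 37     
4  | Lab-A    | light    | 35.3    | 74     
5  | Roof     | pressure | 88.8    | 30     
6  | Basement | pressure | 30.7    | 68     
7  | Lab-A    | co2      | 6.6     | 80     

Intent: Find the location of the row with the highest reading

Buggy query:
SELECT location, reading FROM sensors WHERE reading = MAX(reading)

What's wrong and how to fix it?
Bug: WHERE is evaluated per row; an aggregate over the whole table isn't defined there

Fix: Use a subquery: WHERE reading = (SELECT MAX(reading) FROM sensors)

Corrected query:
SELECT location, reading FROM sensors WHERE reading = (SELECT MAX(reading) FROM sensors)

Result:
location | reading
---------+--------
Roof     | 88.8   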